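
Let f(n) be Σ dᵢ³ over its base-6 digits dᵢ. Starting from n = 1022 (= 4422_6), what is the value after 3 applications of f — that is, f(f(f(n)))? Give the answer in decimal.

1022 = (4,4,2,2)_6 → 144
144 = (4,0,0)_6 → 64
64 = (1,4,4)_6 → 129

129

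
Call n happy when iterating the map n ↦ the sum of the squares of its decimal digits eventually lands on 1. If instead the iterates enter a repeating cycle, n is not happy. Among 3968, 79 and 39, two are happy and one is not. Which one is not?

39

3968: 3968 → 190 → 82 → 68 → 100 → 1  — reaches 1 (happy)
79: 79 → 130 → 10 → 1  — reaches 1 (happy)
39: 39 → 90 → 81 → 65 → 61 → 37 → 58 → 89 → 145 → 42 → 20 → 4 → 16 → 37  — repeats 37 (not happy)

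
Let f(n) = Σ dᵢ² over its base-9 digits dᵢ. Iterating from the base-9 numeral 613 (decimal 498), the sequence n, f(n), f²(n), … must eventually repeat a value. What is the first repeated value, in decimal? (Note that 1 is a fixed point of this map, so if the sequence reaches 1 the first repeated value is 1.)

498 = (6,1,3)_9 → 6² + 1² + 3² = 46
46 = (5,1)_9 → 5² + 1² = 26
26 = (2,8)_9 → 2² + 8² = 68
68 = (7,5)_9 → 7² + 5² = 74
74 = (8,2)_9 → 8² + 2² = 68  — 68 already appeared earlier.

68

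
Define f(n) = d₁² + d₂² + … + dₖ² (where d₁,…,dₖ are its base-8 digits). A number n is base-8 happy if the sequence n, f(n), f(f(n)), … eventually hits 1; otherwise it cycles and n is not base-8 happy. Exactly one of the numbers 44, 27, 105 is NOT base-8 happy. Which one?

44: 44 → 41 → 26 → 13 → 26  — repeats 26 (not base-8 happy)
27: 27 → 18 → 8 → 1  — reaches 1 (base-8 happy)
105: 105 → 27 → 18 → 8 → 1  — reaches 1 (base-8 happy)

44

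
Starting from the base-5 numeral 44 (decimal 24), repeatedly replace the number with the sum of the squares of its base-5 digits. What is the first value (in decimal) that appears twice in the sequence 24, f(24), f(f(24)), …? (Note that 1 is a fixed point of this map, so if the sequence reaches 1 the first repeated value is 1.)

24 = (4,4)_5 → 32
32 = (1,1,2)_5 → 6
6 = (1,1)_5 → 2
2 = (2)_5 → 4
4 = (4)_5 → 16
16 = (3,1)_5 → 10
10 = (2,0)_5 → 4  — 4 already appeared earlier.

4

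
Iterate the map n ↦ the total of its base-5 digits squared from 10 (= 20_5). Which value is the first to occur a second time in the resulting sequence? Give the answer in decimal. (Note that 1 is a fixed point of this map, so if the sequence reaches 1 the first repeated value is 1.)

10 = (2,0)_5 → 2² + 0² = 4 + 0 = 4
4 = (4)_5 → 4² = 16
16 = (3,1)_5 → 3² + 1² = 9 + 1 = 10  — 10 already appeared earlier.

10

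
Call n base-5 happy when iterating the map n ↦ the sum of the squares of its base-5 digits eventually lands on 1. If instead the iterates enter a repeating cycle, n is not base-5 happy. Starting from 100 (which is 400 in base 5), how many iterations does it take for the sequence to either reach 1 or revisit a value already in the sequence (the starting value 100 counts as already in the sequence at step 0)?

4

100 = (4,0,0)_5 → 4² + 0² + 0² = 16 + 0 + 0 = 16
16 = (3,1)_5 → 3² + 1² = 9 + 1 = 10
10 = (2,0)_5 → 2² + 0² = 4 + 0 = 4
4 = (4)_5 → 4² = 16  — 16 repeats.
That took 4 steps.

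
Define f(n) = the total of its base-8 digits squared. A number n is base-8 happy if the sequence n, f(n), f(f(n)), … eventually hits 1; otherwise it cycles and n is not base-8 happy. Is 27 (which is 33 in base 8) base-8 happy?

27 = (3,3)_8 → 3² + 3² = 9 + 9 = 18
18 = (2,2)_8 → 2² + 2² = 4 + 4 = 8
8 = (1,0)_8 → 1² + 0² = 1 + 0 = 1  — reached 1.

base-8 happy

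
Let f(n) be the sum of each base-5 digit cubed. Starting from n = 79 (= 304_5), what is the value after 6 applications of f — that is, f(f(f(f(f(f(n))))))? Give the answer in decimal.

9

79 = (3,0,4)_5 → 3³ + 0³ + 4³ = 27 + 0 + 64 = 91
91 = (3,3,1)_5 → 3³ + 3³ + 1³ = 27 + 27 + 1 = 55
55 = (2,1,0)_5 → 2³ + 1³ + 0³ = 8 + 1 + 0 = 9
9 = (1,4)_5 → 1³ + 4³ = 1 + 64 = 65
65 = (2,3,0)_5 → 2³ + 3³ + 0³ = 8 + 27 + 0 = 35
35 = (1,2,0)_5 → 1³ + 2³ + 0³ = 1 + 8 + 0 = 9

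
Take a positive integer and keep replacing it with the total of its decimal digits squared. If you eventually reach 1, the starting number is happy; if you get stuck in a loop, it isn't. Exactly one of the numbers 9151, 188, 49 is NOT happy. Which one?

9151

9151: 9151 → 108 → 65 → 61 → 37 → 58 → 89 → 145 → 42 → 20 → 4 → 16 → 37  — repeats 37 (not happy)
188: 188 → 129 → 86 → 100 → 1  — reaches 1 (happy)
49: 49 → 97 → 130 → 10 → 1  — reaches 1 (happy)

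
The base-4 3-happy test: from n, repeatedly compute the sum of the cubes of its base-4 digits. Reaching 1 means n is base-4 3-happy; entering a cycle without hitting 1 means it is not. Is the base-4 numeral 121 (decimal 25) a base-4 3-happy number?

base-4 3-happy

25 = (1,2,1)_4 → 1³ + 2³ + 1³ = 10
10 = (2,2)_4 → 2³ + 2³ = 16
16 = (1,0,0)_4 → 1³ + 0³ + 0³ = 1  — reached 1.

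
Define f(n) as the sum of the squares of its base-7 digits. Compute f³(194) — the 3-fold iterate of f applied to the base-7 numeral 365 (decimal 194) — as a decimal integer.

194 = (3,6,5)_7 → 3² + 6² + 5² = 70
70 = (1,3,0)_7 → 1² + 3² + 0² = 10
10 = (1,3)_7 → 1² + 3² = 10

10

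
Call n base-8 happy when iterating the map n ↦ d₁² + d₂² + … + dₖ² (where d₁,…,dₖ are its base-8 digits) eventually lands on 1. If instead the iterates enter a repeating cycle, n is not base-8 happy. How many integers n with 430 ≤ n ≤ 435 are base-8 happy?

430: 430 → 97 → 18 → 8 → 1  — base-8 happy
431: 431 → 110 → 62 → 85 → 30 → 45 → 50 → 40 → 25 → 10 → 5 → 25  — not base-8 happy
432: 432 → 72 → 2 → 4 → 16 → 4  — not base-8 happy
433: 433 → 73 → 3 → 9 → 2 → 4 → 16 → 4  — not base-8 happy
434: 434 → 76 → 18 → 8 → 1  — base-8 happy
435: 435 → 81 → 6 → 36 → 32 → 16 → 4 → 16  — not base-8 happy
base-8 happy: 430, 434

2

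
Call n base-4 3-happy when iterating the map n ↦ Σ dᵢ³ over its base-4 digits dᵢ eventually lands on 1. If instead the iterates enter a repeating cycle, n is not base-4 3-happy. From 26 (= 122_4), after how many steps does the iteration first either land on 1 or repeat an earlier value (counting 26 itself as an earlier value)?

26 = (1,2,2)_4 → 1³ + 2³ + 2³ = 17
17 = (1,0,1)_4 → 1³ + 0³ + 1³ = 2
2 = (2)_4 → 2³ = 8
8 = (2,0)_4 → 2³ + 0³ = 8  — 8 repeats.
That took 4 steps.

4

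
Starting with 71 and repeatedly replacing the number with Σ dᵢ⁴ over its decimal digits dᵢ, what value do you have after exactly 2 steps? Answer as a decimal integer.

71 → 7⁴ + 1⁴ = 2401 + 1 = 2402
2402 → 2⁴ + 4⁴ + 0⁴ + 2⁴ = 16 + 256 + 0 + 16 = 288

288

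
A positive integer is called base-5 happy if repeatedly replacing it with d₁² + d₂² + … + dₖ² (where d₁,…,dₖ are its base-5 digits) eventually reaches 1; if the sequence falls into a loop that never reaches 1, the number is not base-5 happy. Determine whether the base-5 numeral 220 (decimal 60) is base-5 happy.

60 = (2,2,0)_5 → 8
8 = (1,3)_5 → 10
10 = (2,0)_5 → 4
4 = (4)_5 → 16
16 = (3,1)_5 → 10  — 10 already seen; the sequence cycles without reaching 1.

not base-5 happy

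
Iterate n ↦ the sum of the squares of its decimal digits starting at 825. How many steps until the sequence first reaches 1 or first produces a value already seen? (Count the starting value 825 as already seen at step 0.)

825 → 8² + 2² + 5² = 64 + 4 + 25 = 93
93 → 9² + 3² = 81 + 9 = 90
90 → 9² + 0² = 81 + 0 = 81
81 → 8² + 1² = 64 + 1 = 65
65 → 6² + 5² = 36 + 25 = 61
61 → 6² + 1² = 36 + 1 = 37
37 → 3² + 7² = 9 + 49 = 58
58 → 5² + 8² = 25 + 64 = 89
89 → 8² + 9² = 64 + 81 = 145
145 → 1² + 4² + 5² = 1 + 16 + 25 = 42
42 → 4² + 2² = 16 + 4 = 20
20 → 2² + 0² = 4 + 0 = 4
4 → 4² = 16
16 → 1² + 6² = 1 + 36 = 37  — 37 repeats.
That took 14 steps.

14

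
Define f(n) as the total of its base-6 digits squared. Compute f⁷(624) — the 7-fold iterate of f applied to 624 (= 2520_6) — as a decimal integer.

5

624 = (2,5,2,0)_6 → 2² + 5² + 2² + 0² = 4 + 25 + 4 + 0 = 33
33 = (5,3)_6 → 5² + 3² = 25 + 9 = 34
34 = (5,4)_6 → 5² + 4² = 25 + 16 = 41
41 = (1,0,5)_6 → 1² + 0² + 5² = 1 + 0 + 25 = 26
26 = (4,2)_6 → 4² + 2² = 16 + 4 = 20
20 = (3,2)_6 → 3² + 2² = 9 + 4 = 13
13 = (2,1)_6 → 2² + 1² = 4 + 1 = 5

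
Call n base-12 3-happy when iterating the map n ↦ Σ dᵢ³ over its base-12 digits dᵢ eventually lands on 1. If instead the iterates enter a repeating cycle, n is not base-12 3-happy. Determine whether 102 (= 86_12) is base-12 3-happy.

base-12 3-happy

102 = (8,6)_12 → 8³ + 6³ = 728
728 = (5,0,8)_12 → 5³ + 0³ + 8³ = 637
637 = (4,5,1)_12 → 4³ + 5³ + 1³ = 190
190 = (1,3,10)_12 → 1³ + 3³ + 10³ = 1028
1028 = (7,1,8)_12 → 7³ + 1³ + 8³ = 856
856 = (5,11,4)_12 → 5³ + 11³ + 4³ = 1520
1520 = (10,6,8)_12 → 10³ + 6³ + 8³ = 1728
1728 = (1,0,0,0)_12 → 1³ + 0³ + 0³ + 0³ = 1  — reached 1.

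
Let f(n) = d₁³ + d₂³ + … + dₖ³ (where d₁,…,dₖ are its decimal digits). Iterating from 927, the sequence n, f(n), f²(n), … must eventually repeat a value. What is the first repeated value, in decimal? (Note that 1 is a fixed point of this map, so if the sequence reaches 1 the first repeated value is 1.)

153

927 → 9³ + 2³ + 7³ = 1080
1080 → 1³ + 0³ + 8³ + 0³ = 513
513 → 5³ + 1³ + 3³ = 153
153 → 1³ + 5³ + 3³ = 153  — 153 already appeared earlier.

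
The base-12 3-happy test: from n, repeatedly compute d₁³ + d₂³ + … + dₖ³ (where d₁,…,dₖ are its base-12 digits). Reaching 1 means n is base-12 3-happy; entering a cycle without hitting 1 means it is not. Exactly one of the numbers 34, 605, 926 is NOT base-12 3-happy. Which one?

34

34: 34 → 1008 → 343 → 415 → 1351 → 1136 → 1855 → 1344 → 793 → 342 → 288 → 8 → 512 → 755 → 1464 → 1008  — repeats 1008 (not base-12 3-happy)
605: 605 → 197 → 190 → 1028 → 856 → 1520 → 1728 → 1  — reaches 1 (base-12 3-happy)
926: 926 → 349 → 134 → 1339 → 1099 → 1029 → 1073 → 593 → 190 → 1028 → 856 → 1520 → 1728 → 1  — reaches 1 (base-12 3-happy)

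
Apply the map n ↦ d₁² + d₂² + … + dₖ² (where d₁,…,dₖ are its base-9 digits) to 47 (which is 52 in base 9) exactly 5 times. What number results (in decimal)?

47 = (5,2)_9 → 5² + 2² = 29
29 = (3,2)_9 → 3² + 2² = 13
13 = (1,4)_9 → 1² + 4² = 17
17 = (1,8)_9 → 1² + 8² = 65
65 = (7,2)_9 → 7² + 2² = 53

53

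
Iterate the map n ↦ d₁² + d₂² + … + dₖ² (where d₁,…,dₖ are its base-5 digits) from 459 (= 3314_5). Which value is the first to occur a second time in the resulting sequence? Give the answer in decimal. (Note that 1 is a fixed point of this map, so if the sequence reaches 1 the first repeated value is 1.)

1

459 = (3,3,1,4)_5 → 3² + 3² + 1² + 4² = 35
35 = (1,2,0)_5 → 1² + 2² + 0² = 5
5 = (1,0)_5 → 1² + 0² = 1  — reached the fixed point 1.
1 → 1, so 1 is the first repeated value.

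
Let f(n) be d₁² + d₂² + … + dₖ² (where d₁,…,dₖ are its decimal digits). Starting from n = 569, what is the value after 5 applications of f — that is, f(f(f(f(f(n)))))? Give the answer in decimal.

29

569 → 5² + 6² + 9² = 25 + 36 + 81 = 142
142 → 1² + 4² + 2² = 1 + 16 + 4 = 21
21 → 2² + 1² = 4 + 1 = 5
5 → 5² = 25
25 → 2² + 5² = 4 + 25 = 29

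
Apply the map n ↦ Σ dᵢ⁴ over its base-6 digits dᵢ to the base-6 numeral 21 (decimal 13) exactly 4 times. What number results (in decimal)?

13 = (2,1)_6 → 2⁴ + 1⁴ = 17
17 = (2,5)_6 → 2⁴ + 5⁴ = 641
641 = (2,5,4,5)_6 → 2⁴ + 5⁴ + 4⁴ + 5⁴ = 1522
1522 = (1,1,0,1,4)_6 → 1⁴ + 1⁴ + 0⁴ + 1⁴ + 4⁴ = 259

259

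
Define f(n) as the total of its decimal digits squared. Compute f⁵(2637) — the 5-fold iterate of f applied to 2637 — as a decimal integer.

2637 → 2² + 6² + 3² + 7² = 98
98 → 9² + 8² = 145
145 → 1² + 4² + 5² = 42
42 → 4² + 2² = 20
20 → 2² + 0² = 4

4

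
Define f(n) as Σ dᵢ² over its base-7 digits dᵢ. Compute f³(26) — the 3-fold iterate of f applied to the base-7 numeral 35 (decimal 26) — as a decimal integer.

10

26 = (3,5)_7 → 3² + 5² = 9 + 25 = 34
34 = (4,6)_7 → 4² + 6² = 16 + 36 = 52
52 = (1,0,3)_7 → 1² + 0² + 3² = 1 + 0 + 9 = 10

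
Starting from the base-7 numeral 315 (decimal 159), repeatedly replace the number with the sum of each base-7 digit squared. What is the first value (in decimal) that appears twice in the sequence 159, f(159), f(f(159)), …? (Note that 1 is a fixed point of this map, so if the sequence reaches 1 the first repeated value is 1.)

25

159 = (3,1,5)_7 → 3² + 1² + 5² = 9 + 1 + 25 = 35
35 = (5,0)_7 → 5² + 0² = 25 + 0 = 25
25 = (3,4)_7 → 3² + 4² = 9 + 16 = 25  — 25 already appeared earlier.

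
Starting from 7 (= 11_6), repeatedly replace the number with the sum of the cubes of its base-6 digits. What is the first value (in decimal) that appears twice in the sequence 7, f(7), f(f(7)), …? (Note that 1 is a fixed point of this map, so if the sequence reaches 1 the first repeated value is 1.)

9

7 = (1,1)_6 → 1³ + 1³ = 1 + 1 = 2
2 = (2)_6 → 2³ = 8
8 = (1,2)_6 → 1³ + 2³ = 1 + 8 = 9
9 = (1,3)_6 → 1³ + 3³ = 1 + 27 = 28
28 = (4,4)_6 → 4³ + 4³ = 64 + 64 = 128
128 = (3,3,2)_6 → 3³ + 3³ + 2³ = 27 + 27 + 8 = 62
62 = (1,4,2)_6 → 1³ + 4³ + 2³ = 1 + 64 + 8 = 73
73 = (2,0,1)_6 → 2³ + 0³ + 1³ = 8 + 0 + 1 = 9  — 9 already appeared earlier.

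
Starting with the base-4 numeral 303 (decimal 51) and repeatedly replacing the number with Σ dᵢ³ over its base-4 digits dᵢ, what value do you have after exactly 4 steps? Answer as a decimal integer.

51 = (3,0,3)_4 → 3³ + 0³ + 3³ = 27 + 0 + 27 = 54
54 = (3,1,2)_4 → 3³ + 1³ + 2³ = 27 + 1 + 8 = 36
36 = (2,1,0)_4 → 2³ + 1³ + 0³ = 8 + 1 + 0 = 9
9 = (2,1)_4 → 2³ + 1³ = 8 + 1 = 9

9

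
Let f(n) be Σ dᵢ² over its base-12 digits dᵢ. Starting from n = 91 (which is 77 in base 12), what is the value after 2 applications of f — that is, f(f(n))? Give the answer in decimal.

68

91 = (7,7)_12 → 7² + 7² = 98
98 = (8,2)_12 → 8² + 2² = 68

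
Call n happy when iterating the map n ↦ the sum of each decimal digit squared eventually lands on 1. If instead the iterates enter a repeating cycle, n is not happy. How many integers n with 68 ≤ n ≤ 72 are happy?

2

68: 68 → 100 → 1  (reaches 1)
69: 69 → 117 → 51 → 26 → 40 → 16 → 37 → 58 → 89 → 145 → 42 → 20 → 4 → 16  (repeats 16)
70: 70 → 49 → 97 → 130 → 10 → 1  (reaches 1)
71: 71 → 50 → 25 → 29 → 85 → 89 → 145 → 42 → 20 → 4 → 16 → 37 → 58 → 89  (repeats 89)
72: 72 → 53 → 34 → 25 → 29 → 85 → 89 → 145 → 42 → 20 → 4 → 16 → 37 → 58 → 89  (repeats 89)
happy: 68, 70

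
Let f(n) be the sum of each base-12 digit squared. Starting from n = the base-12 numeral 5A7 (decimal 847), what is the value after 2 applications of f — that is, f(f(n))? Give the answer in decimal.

847 = (5,10,7)_12 → 174
174 = (1,2,6)_12 → 41

41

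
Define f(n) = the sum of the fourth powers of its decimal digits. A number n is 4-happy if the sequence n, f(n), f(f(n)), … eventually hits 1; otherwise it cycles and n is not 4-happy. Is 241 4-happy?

241 → 2⁴ + 4⁴ + 1⁴ = 273
273 → 2⁴ + 7⁴ + 3⁴ = 2498
2498 → 2⁴ + 4⁴ + 9⁴ + 8⁴ = 10929
10929 → 1⁴ + 0⁴ + 9⁴ + 2⁴ + 9⁴ = 13139
13139 → 1⁴ + 3⁴ + 1⁴ + 3⁴ + 9⁴ = 6725
6725 → 6⁴ + 7⁴ + 2⁴ + 5⁴ = 4338
4338 → 4⁴ + 3⁴ + 3⁴ + 8⁴ = 4514
4514 → 4⁴ + 5⁴ + 1⁴ + 4⁴ = 1138
1138 → 1⁴ + 1⁴ + 3⁴ + 8⁴ = 4179
4179 → 4⁴ + 1⁴ + 7⁴ + 9⁴ = 9219
9219 → 9⁴ + 2⁴ + 1⁴ + 9⁴ = 13139  — 13139 already seen; the sequence cycles without reaching 1.

not 4-happy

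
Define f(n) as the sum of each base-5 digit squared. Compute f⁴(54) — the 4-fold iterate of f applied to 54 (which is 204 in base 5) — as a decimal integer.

54 = (2,0,4)_5 → 2² + 0² + 4² = 20
20 = (4,0)_5 → 4² + 0² = 16
16 = (3,1)_5 → 3² + 1² = 10
10 = (2,0)_5 → 2² + 0² = 4

4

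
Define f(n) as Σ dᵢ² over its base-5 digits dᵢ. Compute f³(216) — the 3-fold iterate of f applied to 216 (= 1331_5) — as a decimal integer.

216 = (1,3,3,1)_5 → 1² + 3² + 3² + 1² = 20
20 = (4,0)_5 → 4² + 0² = 16
16 = (3,1)_5 → 3² + 1² = 10

10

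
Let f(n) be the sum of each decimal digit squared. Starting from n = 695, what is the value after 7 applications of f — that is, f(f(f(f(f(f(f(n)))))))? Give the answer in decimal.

89

695 → 6² + 9² + 5² = 142
142 → 1² + 4² + 2² = 21
21 → 2² + 1² = 5
5 → 5² = 25
25 → 2² + 5² = 29
29 → 2² + 9² = 85
85 → 8² + 5² = 89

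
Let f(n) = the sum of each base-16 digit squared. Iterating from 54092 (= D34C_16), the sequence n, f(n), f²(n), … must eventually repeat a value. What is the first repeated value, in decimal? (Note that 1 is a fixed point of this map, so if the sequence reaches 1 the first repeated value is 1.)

54092 = (13,3,4,12)_16 → 13² + 3² + 4² + 12² = 338
338 = (1,5,2)_16 → 1² + 5² + 2² = 30
30 = (1,14)_16 → 1² + 14² = 197
197 = (12,5)_16 → 12² + 5² = 169
169 = (10,9)_16 → 10² + 9² = 181
181 = (11,5)_16 → 11² + 5² = 146
146 = (9,2)_16 → 9² + 2² = 85
85 = (5,5)_16 → 5² + 5² = 50
50 = (3,2)_16 → 3² + 2² = 13
13 = (13)_16 → 13² = 169  — 169 already appeared earlier.

169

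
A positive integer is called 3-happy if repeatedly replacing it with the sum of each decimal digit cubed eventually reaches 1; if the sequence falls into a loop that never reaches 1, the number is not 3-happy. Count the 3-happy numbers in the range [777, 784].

1

777: 777 → 1029 → 738 → 882 → 1032 → 36 → 243 → 99 → 1458 → 702 → 351 → 153 → 153  — not 3-happy
778: 778 → 1198 → 1243 → 100 → 1  — 3-happy
779: 779 → 1415 → 191 → 731 → 371 → 371  — not 3-happy
780: 780 → 855 → 762 → 567 → 684 → 792 → 1080 → 513 → 153 → 153  — not 3-happy
781: 781 → 856 → 853 → 664 → 496 → 1009 → 730 → 370 → 370  — not 3-happy
782: 782 → 863 → 755 → 593 → 881 → 1025 → 134 → 92 → 737 → 713 → 371 → 371  — not 3-happy
783: 783 → 882 → 1032 → 36 → 243 → 99 → 1458 → 702 → 351 → 153 → 153  — not 3-happy
784: 784 → 919 → 1459 → 919  — not 3-happy
3-happy: 778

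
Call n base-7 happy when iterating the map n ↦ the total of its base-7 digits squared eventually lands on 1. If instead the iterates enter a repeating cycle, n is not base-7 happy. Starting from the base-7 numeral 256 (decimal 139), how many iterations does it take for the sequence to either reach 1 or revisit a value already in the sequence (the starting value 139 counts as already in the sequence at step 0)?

5

139 = (2,5,6)_7 → 2² + 5² + 6² = 4 + 25 + 36 = 65
65 = (1,2,2)_7 → 1² + 2² + 2² = 1 + 4 + 4 = 9
9 = (1,2)_7 → 1² + 2² = 1 + 4 = 5
5 = (5)_7 → 5² = 25
25 = (3,4)_7 → 3² + 4² = 9 + 16 = 25  — 25 repeats.
That took 5 steps.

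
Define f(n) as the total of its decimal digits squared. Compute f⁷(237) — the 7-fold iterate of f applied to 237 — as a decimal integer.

237 → 2² + 3² + 7² = 4 + 9 + 49 = 62
62 → 6² + 2² = 36 + 4 = 40
40 → 4² + 0² = 16 + 0 = 16
16 → 1² + 6² = 1 + 36 = 37
37 → 3² + 7² = 9 + 49 = 58
58 → 5² + 8² = 25 + 64 = 89
89 → 8² + 9² = 64 + 81 = 145

145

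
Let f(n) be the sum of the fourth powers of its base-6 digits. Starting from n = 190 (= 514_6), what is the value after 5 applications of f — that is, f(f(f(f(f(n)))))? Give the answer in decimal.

190 = (5,1,4)_6 → 5⁴ + 1⁴ + 4⁴ = 625 + 1 + 256 = 882
882 = (4,0,3,0)_6 → 4⁴ + 0⁴ + 3⁴ + 0⁴ = 256 + 0 + 81 + 0 = 337
337 = (1,3,2,1)_6 → 1⁴ + 3⁴ + 2⁴ + 1⁴ = 1 + 81 + 16 + 1 = 99
99 = (2,4,3)_6 → 2⁴ + 4⁴ + 3⁴ = 16 + 256 + 81 = 353
353 = (1,3,4,5)_6 → 1⁴ + 3⁴ + 4⁴ + 5⁴ = 1 + 81 + 256 + 625 = 963

963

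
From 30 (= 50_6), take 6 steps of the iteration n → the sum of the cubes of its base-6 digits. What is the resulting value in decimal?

190

30 = (5,0)_6 → 5³ + 0³ = 125 + 0 = 125
125 = (3,2,5)_6 → 3³ + 2³ + 5³ = 27 + 8 + 125 = 160
160 = (4,2,4)_6 → 4³ + 2³ + 4³ = 64 + 8 + 64 = 136
136 = (3,4,4)_6 → 3³ + 4³ + 4³ = 27 + 64 + 64 = 155
155 = (4,1,5)_6 → 4³ + 1³ + 5³ = 64 + 1 + 125 = 190
190 = (5,1,4)_6 → 5³ + 1³ + 4³ = 125 + 1 + 64 = 190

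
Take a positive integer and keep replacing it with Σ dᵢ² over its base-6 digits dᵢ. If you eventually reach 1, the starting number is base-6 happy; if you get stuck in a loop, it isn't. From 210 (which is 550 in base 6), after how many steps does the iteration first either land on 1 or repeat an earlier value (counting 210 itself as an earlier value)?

210 = (5,5,0)_6 → 5² + 5² + 0² = 25 + 25 + 0 = 50
50 = (1,2,2)_6 → 1² + 2² + 2² = 1 + 4 + 4 = 9
9 = (1,3)_6 → 1² + 3² = 1 + 9 = 10
10 = (1,4)_6 → 1² + 4² = 1 + 16 = 17
17 = (2,5)_6 → 2² + 5² = 4 + 25 = 29
29 = (4,5)_6 → 4² + 5² = 16 + 25 = 41
41 = (1,0,5)_6 → 1² + 0² + 5² = 1 + 0 + 25 = 26
26 = (4,2)_6 → 4² + 2² = 16 + 4 = 20
20 = (3,2)_6 → 3² + 2² = 9 + 4 = 13
13 = (2,1)_6 → 2² + 1² = 4 + 1 = 5
5 = (5)_6 → 5² = 25
25 = (4,1)_6 → 4² + 1² = 16 + 1 = 17  — 17 repeats.
That took 12 steps.

12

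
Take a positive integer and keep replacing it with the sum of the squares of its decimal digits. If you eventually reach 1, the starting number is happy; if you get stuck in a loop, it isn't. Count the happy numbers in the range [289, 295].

289: 289 → 149 → 98 → 145 → 42 → 20 → 4 → 16 → 37 → 58 → 89 → 145  (repeats 145)
290: 290 → 85 → 89 → 145 → 42 → 20 → 4 → 16 → 37 → 58 → 89  (repeats 89)
291: 291 → 86 → 100 → 1  (reaches 1)
292: 292 → 89 → 145 → 42 → 20 → 4 → 16 → 37 → 58 → 89  (repeats 89)
293: 293 → 94 → 97 → 130 → 10 → 1  (reaches 1)
294: 294 → 101 → 2 → 4 → 16 → 37 → 58 → 89 → 145 → 42 → 20 → 4  (repeats 4)
295: 295 → 110 → 2 → 4 → 16 → 37 → 58 → 89 → 145 → 42 → 20 → 4  (repeats 4)
happy: 291, 293

2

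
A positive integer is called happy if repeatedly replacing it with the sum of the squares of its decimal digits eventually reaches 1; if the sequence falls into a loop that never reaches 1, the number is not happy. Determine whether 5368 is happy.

5368 → 134
134 → 26
26 → 40
40 → 16
16 → 37
37 → 58
58 → 89
89 → 145
145 → 42
42 → 20
20 → 4
4 → 16  — 16 already seen; the sequence cycles without reaching 1.

not happy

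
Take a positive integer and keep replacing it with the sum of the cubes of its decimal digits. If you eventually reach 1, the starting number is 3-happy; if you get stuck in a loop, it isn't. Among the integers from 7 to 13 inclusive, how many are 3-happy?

1

7: 7 → 343 → 118 → 514 → 190 → 730 → 370 → 370  — not 3-happy
8: 8 → 512 → 134 → 92 → 737 → 713 → 371 → 371  — not 3-happy
9: 9 → 729 → 1080 → 513 → 153 → 153  — not 3-happy
10: 10 → 1  — 3-happy
11: 11 → 2 → 8 → 512 → 134 → 92 → 737 → 713 → 371 → 371  — not 3-happy
12: 12 → 9 → 729 → 1080 → 513 → 153 → 153  — not 3-happy
13: 13 → 28 → 520 → 133 → 55 → 250 → 133  — not 3-happy
3-happy: 10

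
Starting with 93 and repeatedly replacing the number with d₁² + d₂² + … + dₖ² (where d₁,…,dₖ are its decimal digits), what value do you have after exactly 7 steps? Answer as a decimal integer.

89

93 → 9² + 3² = 90
90 → 9² + 0² = 81
81 → 8² + 1² = 65
65 → 6² + 5² = 61
61 → 6² + 1² = 37
37 → 3² + 7² = 58
58 → 5² + 8² = 89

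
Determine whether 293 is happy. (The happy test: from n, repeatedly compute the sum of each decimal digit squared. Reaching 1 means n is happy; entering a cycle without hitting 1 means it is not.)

happy

293 → 2² + 9² + 3² = 94
94 → 9² + 4² = 97
97 → 9² + 7² = 130
130 → 1² + 3² + 0² = 10
10 → 1² + 0² = 1  — reached 1.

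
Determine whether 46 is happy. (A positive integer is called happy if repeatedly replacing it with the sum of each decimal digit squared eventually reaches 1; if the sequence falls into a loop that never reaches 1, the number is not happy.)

not happy

46 → 4² + 6² = 52
52 → 5² + 2² = 29
29 → 2² + 9² = 85
85 → 8² + 5² = 89
89 → 8² + 9² = 145
145 → 1² + 4² + 5² = 42
42 → 4² + 2² = 20
20 → 2² + 0² = 4
4 → 4² = 16
16 → 1² + 6² = 37
37 → 3² + 7² = 58
58 → 5² + 8² = 89  — 89 already seen; the sequence cycles without reaching 1.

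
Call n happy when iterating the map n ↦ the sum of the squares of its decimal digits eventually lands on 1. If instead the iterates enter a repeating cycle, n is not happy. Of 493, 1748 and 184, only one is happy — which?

1748

493: 493 → 106 → 37 → 58 → 89 → 145 → 42 → 20 → 4 → 16 → 37  — repeats 37 (not happy)
1748: 1748 → 130 → 10 → 1  — reaches 1 (happy)
184: 184 → 81 → 65 → 61 → 37 → 58 → 89 → 145 → 42 → 20 → 4 → 16 → 37  — repeats 37 (not happy)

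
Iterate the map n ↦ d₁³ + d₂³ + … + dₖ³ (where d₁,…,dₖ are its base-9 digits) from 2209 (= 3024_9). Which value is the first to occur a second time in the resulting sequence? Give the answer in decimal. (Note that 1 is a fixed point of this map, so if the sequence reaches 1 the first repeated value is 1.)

1

2209 = (3,0,2,4)_9 → 3³ + 0³ + 2³ + 4³ = 27 + 0 + 8 + 64 = 99
99 = (1,2,0)_9 → 1³ + 2³ + 0³ = 1 + 8 + 0 = 9
9 = (1,0)_9 → 1³ + 0³ = 1 + 0 = 1  — reached the fixed point 1.
1 → 1, so 1 is the first repeated value.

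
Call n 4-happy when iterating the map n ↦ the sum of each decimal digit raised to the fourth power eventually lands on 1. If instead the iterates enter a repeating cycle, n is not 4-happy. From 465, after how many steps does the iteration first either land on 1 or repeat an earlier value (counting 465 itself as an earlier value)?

12

465 → 4⁴ + 6⁴ + 5⁴ = 256 + 1296 + 625 = 2177
2177 → 2⁴ + 1⁴ + 7⁴ + 7⁴ = 16 + 1 + 2401 + 2401 = 4819
4819 → 4⁴ + 8⁴ + 1⁴ + 9⁴ = 256 + 4096 + 1 + 6561 = 10914
10914 → 1⁴ + 0⁴ + 9⁴ + 1⁴ + 4⁴ = 1 + 0 + 6561 + 1 + 256 = 6819
6819 → 6⁴ + 8⁴ + 1⁴ + 9⁴ = 1296 + 4096 + 1 + 6561 = 11954
11954 → 1⁴ + 1⁴ + 9⁴ + 5⁴ + 4⁴ = 1 + 1 + 6561 + 625 + 256 = 7444
7444 → 7⁴ + 4⁴ + 4⁴ + 4⁴ = 2401 + 256 + 256 + 256 = 3169
3169 → 3⁴ + 1⁴ + 6⁴ + 9⁴ = 81 + 1 + 1296 + 6561 = 7939
7939 → 7⁴ + 9⁴ + 3⁴ + 9⁴ = 2401 + 6561 + 81 + 6561 = 15604
15604 → 1⁴ + 5⁴ + 6⁴ + 0⁴ + 4⁴ = 1 + 625 + 1296 + 0 + 256 = 2178
2178 → 2⁴ + 1⁴ + 7⁴ + 8⁴ = 16 + 1 + 2401 + 4096 = 6514
6514 → 6⁴ + 5⁴ + 1⁴ + 4⁴ = 1296 + 625 + 1 + 256 = 2178  — 2178 repeats.
That took 12 steps.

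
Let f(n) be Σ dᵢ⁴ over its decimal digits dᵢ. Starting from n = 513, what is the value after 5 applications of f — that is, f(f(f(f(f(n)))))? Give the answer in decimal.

9603

513 → 5⁴ + 1⁴ + 3⁴ = 707
707 → 7⁴ + 0⁴ + 7⁴ = 4802
4802 → 4⁴ + 8⁴ + 0⁴ + 2⁴ = 4368
4368 → 4⁴ + 3⁴ + 6⁴ + 8⁴ = 5729
5729 → 5⁴ + 7⁴ + 2⁴ + 9⁴ = 9603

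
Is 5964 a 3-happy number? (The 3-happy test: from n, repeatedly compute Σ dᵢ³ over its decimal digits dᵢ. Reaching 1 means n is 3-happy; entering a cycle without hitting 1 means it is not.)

5964 → 5³ + 9³ + 6³ + 4³ = 1134
1134 → 1³ + 1³ + 3³ + 4³ = 93
93 → 9³ + 3³ = 756
756 → 7³ + 5³ + 6³ = 684
684 → 6³ + 8³ + 4³ = 792
792 → 7³ + 9³ + 2³ = 1080
1080 → 1³ + 0³ + 8³ + 0³ = 513
513 → 5³ + 1³ + 3³ = 153
153 → 1³ + 5³ + 3³ = 153  — 153 already seen; the sequence cycles without reaching 1.

not 3-happy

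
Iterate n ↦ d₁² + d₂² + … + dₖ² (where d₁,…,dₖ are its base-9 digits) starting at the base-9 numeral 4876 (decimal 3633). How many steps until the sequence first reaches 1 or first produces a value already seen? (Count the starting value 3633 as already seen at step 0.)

3633 = (4,8,7,6)_9 → 4² + 8² + 7² + 6² = 16 + 64 + 49 + 36 = 165
165 = (2,0,3)_9 → 2² + 0² + 3² = 4 + 0 + 9 = 13
13 = (1,4)_9 → 1² + 4² = 1 + 16 = 17
17 = (1,8)_9 → 1² + 8² = 1 + 64 = 65
65 = (7,2)_9 → 7² + 2² = 49 + 4 = 53
53 = (5,8)_9 → 5² + 8² = 25 + 64 = 89
89 = (1,0,8)_9 → 1² + 0² + 8² = 1 + 0 + 64 = 65  — 65 repeats.
That took 7 steps.

7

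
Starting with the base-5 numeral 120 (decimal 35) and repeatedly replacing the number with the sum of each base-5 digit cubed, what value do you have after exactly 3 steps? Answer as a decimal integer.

35 = (1,2,0)_5 → 1³ + 2³ + 0³ = 1 + 8 + 0 = 9
9 = (1,4)_5 → 1³ + 4³ = 1 + 64 = 65
65 = (2,3,0)_5 → 2³ + 3³ + 0³ = 8 + 27 + 0 = 35

35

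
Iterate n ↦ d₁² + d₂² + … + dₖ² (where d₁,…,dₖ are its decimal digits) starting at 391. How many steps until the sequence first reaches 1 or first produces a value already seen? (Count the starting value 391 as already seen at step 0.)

5

391 → 3² + 9² + 1² = 91
91 → 9² + 1² = 82
82 → 8² + 2² = 68
68 → 6² + 8² = 100
100 → 1² + 0² + 0² = 1  — reached 1.
That took 5 steps.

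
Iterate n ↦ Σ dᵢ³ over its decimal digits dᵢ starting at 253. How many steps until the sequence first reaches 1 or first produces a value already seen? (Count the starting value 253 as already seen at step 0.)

253 → 2³ + 5³ + 3³ = 8 + 125 + 27 = 160
160 → 1³ + 6³ + 0³ = 1 + 216 + 0 = 217
217 → 2³ + 1³ + 7³ = 8 + 1 + 343 = 352
352 → 3³ + 5³ + 2³ = 27 + 125 + 8 = 160  — 160 repeats.
That took 4 steps.

4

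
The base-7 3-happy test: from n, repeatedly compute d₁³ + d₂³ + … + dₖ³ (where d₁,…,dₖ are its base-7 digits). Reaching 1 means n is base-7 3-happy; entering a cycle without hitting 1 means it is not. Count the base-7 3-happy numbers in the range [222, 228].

1

222: 222 → 216 → 288 → 342 → 648 → 282 → 258 → 342  — not base-7 3-happy
223: 223 → 307 → 433 → 343 → 1  — base-7 3-happy
224: 224 → 128 → 80 → 92 → 218 → 92  — not base-7 3-happy
225: 225 → 129 → 99 → 9 → 9  — not base-7 3-happy
226: 226 → 136 → 160 → 244 → 496 → 244  — not base-7 3-happy
227: 227 → 155 → 29 → 65 → 17 → 35 → 125 → 251 → 341 → 557 → 137 → 197 → 65  — not base-7 3-happy
228: 228 → 192 → 270 → 216 → 288 → 342 → 648 → 282 → 258 → 342  — not base-7 3-happy
base-7 3-happy: 223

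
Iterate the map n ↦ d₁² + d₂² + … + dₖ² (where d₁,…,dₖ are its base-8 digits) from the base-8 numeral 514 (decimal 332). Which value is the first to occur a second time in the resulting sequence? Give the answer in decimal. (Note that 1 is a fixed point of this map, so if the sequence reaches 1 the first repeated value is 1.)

20

332 = (5,1,4)_8 → 5² + 1² + 4² = 25 + 1 + 16 = 42
42 = (5,2)_8 → 5² + 2² = 25 + 4 = 29
29 = (3,5)_8 → 3² + 5² = 9 + 25 = 34
34 = (4,2)_8 → 4² + 2² = 16 + 4 = 20
20 = (2,4)_8 → 2² + 4² = 4 + 16 = 20  — 20 already appeared earlier.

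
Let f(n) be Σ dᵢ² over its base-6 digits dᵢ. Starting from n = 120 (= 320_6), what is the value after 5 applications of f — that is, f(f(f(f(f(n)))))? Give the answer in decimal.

29

120 = (3,2,0)_6 → 3² + 2² + 0² = 13
13 = (2,1)_6 → 2² + 1² = 5
5 = (5)_6 → 5² = 25
25 = (4,1)_6 → 4² + 1² = 17
17 = (2,5)_6 → 2² + 5² = 29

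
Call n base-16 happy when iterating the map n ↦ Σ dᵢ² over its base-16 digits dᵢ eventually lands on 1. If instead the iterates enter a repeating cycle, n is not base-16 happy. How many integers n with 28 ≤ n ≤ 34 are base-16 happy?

28: 28 → 145 → 82 → 29 → 170 → 200 → 208 → 169 → 181 → 146 → 85 → 50 → 13 → 169  (repeats 169)
29: 29 → 170 → 200 → 208 → 169 → 181 → 146 → 85 → 50 → 13 → 169  (repeats 169)
30: 30 → 197 → 169 → 181 → 146 → 85 → 50 → 13 → 169  (repeats 169)
31: 31 → 226 → 200 → 208 → 169 → 181 → 146 → 85 → 50 → 13 → 169  (repeats 169)
32: 32 → 4 → 16 → 1  (reaches 1)
33: 33 → 5 → 25 → 82 → 29 → 170 → 200 → 208 → 169 → 181 → 146 → 85 → 50 → 13 → 169  (repeats 169)
34: 34 → 8 → 64 → 16 → 1  (reaches 1)
base-16 happy: 32, 34

2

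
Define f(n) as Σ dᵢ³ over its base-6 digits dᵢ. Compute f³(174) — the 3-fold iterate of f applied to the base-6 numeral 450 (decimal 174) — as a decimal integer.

174 = (4,5,0)_6 → 4³ + 5³ + 0³ = 189
189 = (5,1,3)_6 → 5³ + 1³ + 3³ = 153
153 = (4,1,3)_6 → 4³ + 1³ + 3³ = 92

92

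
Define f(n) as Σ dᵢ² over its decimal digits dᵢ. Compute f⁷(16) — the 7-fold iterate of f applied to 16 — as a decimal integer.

4

16 → 1² + 6² = 37
37 → 3² + 7² = 58
58 → 5² + 8² = 89
89 → 8² + 9² = 145
145 → 1² + 4² + 5² = 42
42 → 4² + 2² = 20
20 → 2² + 0² = 4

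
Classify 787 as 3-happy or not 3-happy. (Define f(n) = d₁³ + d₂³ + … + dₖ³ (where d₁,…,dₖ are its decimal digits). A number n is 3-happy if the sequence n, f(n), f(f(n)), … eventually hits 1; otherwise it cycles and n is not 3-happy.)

3-happy

787 → 7³ + 8³ + 7³ = 1198
1198 → 1³ + 1³ + 9³ + 8³ = 1243
1243 → 1³ + 2³ + 4³ + 3³ = 100
100 → 1³ + 0³ + 0³ = 1  — reached 1.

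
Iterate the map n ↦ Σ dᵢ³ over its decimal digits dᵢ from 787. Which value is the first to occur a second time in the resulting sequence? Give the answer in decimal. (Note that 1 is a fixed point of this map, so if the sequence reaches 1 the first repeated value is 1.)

1

787 → 7³ + 8³ + 7³ = 1198
1198 → 1³ + 1³ + 9³ + 8³ = 1243
1243 → 1³ + 2³ + 4³ + 3³ = 100
100 → 1³ + 0³ + 0³ = 1  — reached the fixed point 1.
1 → 1, so 1 is the first repeated value.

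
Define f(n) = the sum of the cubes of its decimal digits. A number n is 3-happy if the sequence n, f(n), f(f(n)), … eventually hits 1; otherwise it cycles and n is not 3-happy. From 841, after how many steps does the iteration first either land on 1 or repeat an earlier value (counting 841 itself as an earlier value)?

841 → 8³ + 4³ + 1³ = 577
577 → 5³ + 7³ + 7³ = 811
811 → 8³ + 1³ + 1³ = 514
514 → 5³ + 1³ + 4³ = 190
190 → 1³ + 9³ + 0³ = 730
730 → 7³ + 3³ + 0³ = 370
370 → 3³ + 7³ + 0³ = 370  — 370 repeats.
That took 7 steps.

7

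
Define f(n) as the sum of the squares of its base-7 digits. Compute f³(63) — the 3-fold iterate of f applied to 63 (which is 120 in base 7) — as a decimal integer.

25

63 = (1,2,0)_7 → 5
5 = (5)_7 → 25
25 = (3,4)_7 → 25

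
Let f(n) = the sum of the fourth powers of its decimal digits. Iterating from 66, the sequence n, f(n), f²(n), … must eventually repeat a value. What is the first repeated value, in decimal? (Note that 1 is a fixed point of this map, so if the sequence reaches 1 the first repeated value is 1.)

66 → 6⁴ + 6⁴ = 1296 + 1296 = 2592
2592 → 2⁴ + 5⁴ + 9⁴ + 2⁴ = 16 + 625 + 6561 + 16 = 7218
7218 → 7⁴ + 2⁴ + 1⁴ + 8⁴ = 2401 + 16 + 1 + 4096 = 6514
6514 → 6⁴ + 5⁴ + 1⁴ + 4⁴ = 1296 + 625 + 1 + 256 = 2178
2178 → 2⁴ + 1⁴ + 7⁴ + 8⁴ = 16 + 1 + 2401 + 4096 = 6514  — 6514 already appeared earlier.

6514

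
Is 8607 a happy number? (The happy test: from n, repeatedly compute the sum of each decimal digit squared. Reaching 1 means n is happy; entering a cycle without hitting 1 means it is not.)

8607 → 8² + 6² + 0² + 7² = 149
149 → 1² + 4² + 9² = 98
98 → 9² + 8² = 145
145 → 1² + 4² + 5² = 42
42 → 4² + 2² = 20
20 → 2² + 0² = 4
4 → 4² = 16
16 → 1² + 6² = 37
37 → 3² + 7² = 58
58 → 5² + 8² = 89
89 → 8² + 9² = 145  — 145 already seen; the sequence cycles without reaching 1.

not happy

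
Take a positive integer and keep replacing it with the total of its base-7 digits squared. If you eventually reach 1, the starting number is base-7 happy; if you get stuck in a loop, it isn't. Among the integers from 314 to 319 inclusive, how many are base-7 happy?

1

314: 314 → 76 → 46 → 52 → 10 → 10  — not base-7 happy
315: 315 → 45 → 45  — not base-7 happy
316: 316 → 46 → 52 → 10 → 10  — not base-7 happy
317: 317 → 49 → 1  — base-7 happy
318: 318 → 54 → 26 → 34 → 52 → 10 → 10  — not base-7 happy
319: 319 → 61 → 27 → 45 → 45  — not base-7 happy
base-7 happy: 317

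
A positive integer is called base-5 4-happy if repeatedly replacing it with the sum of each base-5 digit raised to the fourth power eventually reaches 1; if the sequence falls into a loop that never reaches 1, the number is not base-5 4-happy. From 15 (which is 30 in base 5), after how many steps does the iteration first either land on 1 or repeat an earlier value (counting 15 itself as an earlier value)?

15 = (3,0)_5 → 3⁴ + 0⁴ = 81 + 0 = 81
81 = (3,1,1)_5 → 3⁴ + 1⁴ + 1⁴ = 81 + 1 + 1 = 83
83 = (3,1,3)_5 → 3⁴ + 1⁴ + 3⁴ = 81 + 1 + 81 = 163
163 = (1,1,2,3)_5 → 1⁴ + 1⁴ + 2⁴ + 3⁴ = 1 + 1 + 16 + 81 = 99
99 = (3,4,4)_5 → 3⁴ + 4⁴ + 4⁴ = 81 + 256 + 256 = 593
593 = (4,3,3,3)_5 → 4⁴ + 3⁴ + 3⁴ + 3⁴ = 256 + 81 + 81 + 81 = 499
499 = (3,4,4,4)_5 → 3⁴ + 4⁴ + 4⁴ + 4⁴ = 81 + 256 + 256 + 256 = 849
849 = (1,1,3,4,4)_5 → 1⁴ + 1⁴ + 3⁴ + 4⁴ + 4⁴ = 1 + 1 + 81 + 256 + 256 = 595
595 = (4,3,4,0)_5 → 4⁴ + 3⁴ + 4⁴ + 0⁴ = 256 + 81 + 256 + 0 = 593  — 593 repeats.
That took 9 steps.

9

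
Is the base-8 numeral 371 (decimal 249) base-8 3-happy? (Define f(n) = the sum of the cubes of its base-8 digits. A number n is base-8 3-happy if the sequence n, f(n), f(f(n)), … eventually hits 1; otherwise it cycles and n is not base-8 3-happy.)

base-8 3-happy

249 = (3,7,1)_8 → 371
371 = (5,6,3)_8 → 368
368 = (5,6,0)_8 → 341
341 = (5,2,5)_8 → 258
258 = (4,0,2)_8 → 72
72 = (1,1,0)_8 → 2
2 = (2)_8 → 8
8 = (1,0)_8 → 1  — reached 1.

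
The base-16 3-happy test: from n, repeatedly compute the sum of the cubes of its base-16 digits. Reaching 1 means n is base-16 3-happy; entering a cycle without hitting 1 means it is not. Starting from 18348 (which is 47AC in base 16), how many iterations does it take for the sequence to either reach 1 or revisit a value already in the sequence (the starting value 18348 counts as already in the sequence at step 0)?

18348 = (4,7,10,12)_16 → 4³ + 7³ + 10³ + 12³ = 64 + 343 + 1000 + 1728 = 3135
3135 = (12,3,15)_16 → 12³ + 3³ + 15³ = 1728 + 27 + 3375 = 5130
5130 = (1,4,0,10)_16 → 1³ + 4³ + 0³ + 10³ = 1 + 64 + 0 + 1000 = 1065
1065 = (4,2,9)_16 → 4³ + 2³ + 9³ = 64 + 8 + 729 = 801
801 = (3,2,1)_16 → 3³ + 2³ + 1³ = 27 + 8 + 1 = 36
36 = (2,4)_16 → 2³ + 4³ = 8 + 64 = 72
72 = (4,8)_16 → 4³ + 8³ = 64 + 512 = 576
576 = (2,4,0)_16 → 2³ + 4³ + 0³ = 8 + 64 + 0 = 72  — 72 repeats.
That took 8 steps.

8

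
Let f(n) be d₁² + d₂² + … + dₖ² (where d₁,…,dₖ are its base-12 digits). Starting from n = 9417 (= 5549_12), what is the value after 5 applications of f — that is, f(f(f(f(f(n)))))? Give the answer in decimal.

100

9417 = (5,5,4,9)_12 → 5² + 5² + 4² + 9² = 25 + 25 + 16 + 81 = 147
147 = (1,0,3)_12 → 1² + 0² + 3² = 1 + 0 + 9 = 10
10 = (10)_12 → 10² = 100
100 = (8,4)_12 → 8² + 4² = 64 + 16 = 80
80 = (6,8)_12 → 6² + 8² = 36 + 64 = 100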